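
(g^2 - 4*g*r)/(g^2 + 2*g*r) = (g - 4*r)/(g + 2*r)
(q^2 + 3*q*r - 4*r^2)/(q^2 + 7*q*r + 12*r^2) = (q - r)/(q + 3*r)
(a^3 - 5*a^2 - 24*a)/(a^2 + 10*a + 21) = a*(a - 8)/(a + 7)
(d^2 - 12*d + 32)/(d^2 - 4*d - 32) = (d - 4)/(d + 4)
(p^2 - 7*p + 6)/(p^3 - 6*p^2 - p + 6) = 1/(p + 1)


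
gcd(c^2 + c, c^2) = c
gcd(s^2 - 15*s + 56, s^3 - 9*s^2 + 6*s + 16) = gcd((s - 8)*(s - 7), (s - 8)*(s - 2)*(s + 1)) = s - 8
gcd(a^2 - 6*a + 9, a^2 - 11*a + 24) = a - 3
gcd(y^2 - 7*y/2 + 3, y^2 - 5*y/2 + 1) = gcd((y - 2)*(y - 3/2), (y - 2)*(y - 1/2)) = y - 2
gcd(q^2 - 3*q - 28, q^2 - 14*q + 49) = q - 7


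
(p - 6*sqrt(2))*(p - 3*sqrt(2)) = p^2 - 9*sqrt(2)*p + 36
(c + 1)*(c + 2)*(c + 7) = c^3 + 10*c^2 + 23*c + 14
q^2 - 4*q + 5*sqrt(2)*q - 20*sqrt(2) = (q - 4)*(q + 5*sqrt(2))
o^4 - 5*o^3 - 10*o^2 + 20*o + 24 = (o - 6)*(o - 2)*(o + 1)*(o + 2)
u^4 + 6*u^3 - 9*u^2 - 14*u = u*(u - 2)*(u + 1)*(u + 7)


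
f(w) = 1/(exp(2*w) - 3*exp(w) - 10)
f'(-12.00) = 0.00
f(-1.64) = -0.09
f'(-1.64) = 0.00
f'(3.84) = -0.00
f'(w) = (-2*exp(2*w) + 3*exp(w))/(exp(2*w) - 3*exp(w) - 10)^2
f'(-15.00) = 0.00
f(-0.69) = -0.09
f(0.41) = -0.08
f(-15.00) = -0.10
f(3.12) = 0.00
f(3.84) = 0.00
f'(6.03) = -0.00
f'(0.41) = -0.00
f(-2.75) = -0.10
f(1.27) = -0.12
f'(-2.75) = 0.00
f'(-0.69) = 0.01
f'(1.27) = -0.23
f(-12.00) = -0.10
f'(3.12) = -0.01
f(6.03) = 0.00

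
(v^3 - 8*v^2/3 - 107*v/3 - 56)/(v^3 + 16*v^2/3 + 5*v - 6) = (3*v^2 - 17*v - 56)/(3*v^2 + 7*v - 6)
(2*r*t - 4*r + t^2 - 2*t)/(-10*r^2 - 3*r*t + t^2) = (2 - t)/(5*r - t)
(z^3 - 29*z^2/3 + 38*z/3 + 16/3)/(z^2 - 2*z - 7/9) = 3*(z^2 - 10*z + 16)/(3*z - 7)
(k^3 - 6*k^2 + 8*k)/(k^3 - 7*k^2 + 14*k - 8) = k/(k - 1)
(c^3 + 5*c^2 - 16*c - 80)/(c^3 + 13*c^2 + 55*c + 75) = (c^2 - 16)/(c^2 + 8*c + 15)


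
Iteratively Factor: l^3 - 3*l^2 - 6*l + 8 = (l - 4)*(l^2 + l - 2) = (l - 4)*(l + 2)*(l - 1)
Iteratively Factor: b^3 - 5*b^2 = (b - 5)*(b^2) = b*(b - 5)*(b)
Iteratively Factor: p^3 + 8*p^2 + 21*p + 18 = (p + 2)*(p^2 + 6*p + 9) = (p + 2)*(p + 3)*(p + 3)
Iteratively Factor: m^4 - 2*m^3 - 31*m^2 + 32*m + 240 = (m - 5)*(m^3 + 3*m^2 - 16*m - 48) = (m - 5)*(m + 3)*(m^2 - 16) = (m - 5)*(m - 4)*(m + 3)*(m + 4)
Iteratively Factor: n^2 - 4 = (n - 2)*(n + 2)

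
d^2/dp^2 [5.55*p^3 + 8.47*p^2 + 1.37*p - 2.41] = 33.3*p + 16.94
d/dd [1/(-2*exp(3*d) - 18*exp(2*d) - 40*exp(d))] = (3*exp(2*d) + 18*exp(d) + 20)*exp(-d)/(2*(exp(2*d) + 9*exp(d) + 20)^2)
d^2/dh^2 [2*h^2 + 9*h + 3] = 4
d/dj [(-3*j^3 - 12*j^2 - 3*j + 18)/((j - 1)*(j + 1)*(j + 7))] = 3*(-3*j^2 - 2*j + 13)/(j^4 + 16*j^3 + 78*j^2 + 112*j + 49)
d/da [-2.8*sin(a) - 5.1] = -2.8*cos(a)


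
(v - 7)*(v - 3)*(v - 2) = v^3 - 12*v^2 + 41*v - 42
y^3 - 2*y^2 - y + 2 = (y - 2)*(y - 1)*(y + 1)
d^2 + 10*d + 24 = (d + 4)*(d + 6)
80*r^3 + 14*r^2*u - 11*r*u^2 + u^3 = (-8*r + u)*(-5*r + u)*(2*r + u)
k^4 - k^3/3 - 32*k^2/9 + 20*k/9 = k*(k - 5/3)*(k - 2/3)*(k + 2)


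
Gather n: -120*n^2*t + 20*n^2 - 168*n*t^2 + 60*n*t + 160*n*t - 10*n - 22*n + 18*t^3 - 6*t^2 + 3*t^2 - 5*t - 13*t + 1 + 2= n^2*(20 - 120*t) + n*(-168*t^2 + 220*t - 32) + 18*t^3 - 3*t^2 - 18*t + 3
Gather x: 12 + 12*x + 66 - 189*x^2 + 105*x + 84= -189*x^2 + 117*x + 162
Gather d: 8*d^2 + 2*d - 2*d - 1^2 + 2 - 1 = 8*d^2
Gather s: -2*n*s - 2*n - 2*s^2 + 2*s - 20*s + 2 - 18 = -2*n - 2*s^2 + s*(-2*n - 18) - 16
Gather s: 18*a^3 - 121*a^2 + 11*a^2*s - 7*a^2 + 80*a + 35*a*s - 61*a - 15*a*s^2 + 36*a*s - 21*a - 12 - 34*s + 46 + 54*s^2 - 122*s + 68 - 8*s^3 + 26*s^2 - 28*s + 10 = 18*a^3 - 128*a^2 - 2*a - 8*s^3 + s^2*(80 - 15*a) + s*(11*a^2 + 71*a - 184) + 112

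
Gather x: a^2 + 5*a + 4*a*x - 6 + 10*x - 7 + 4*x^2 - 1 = a^2 + 5*a + 4*x^2 + x*(4*a + 10) - 14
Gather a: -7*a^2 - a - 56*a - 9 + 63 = -7*a^2 - 57*a + 54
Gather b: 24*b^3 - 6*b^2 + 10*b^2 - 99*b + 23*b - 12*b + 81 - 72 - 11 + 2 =24*b^3 + 4*b^2 - 88*b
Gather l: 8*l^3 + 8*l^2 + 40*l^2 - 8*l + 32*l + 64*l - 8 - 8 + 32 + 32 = 8*l^3 + 48*l^2 + 88*l + 48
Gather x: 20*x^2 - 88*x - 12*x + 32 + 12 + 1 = 20*x^2 - 100*x + 45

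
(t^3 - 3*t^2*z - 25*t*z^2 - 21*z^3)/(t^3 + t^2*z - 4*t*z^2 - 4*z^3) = (-t^2 + 4*t*z + 21*z^2)/(-t^2 + 4*z^2)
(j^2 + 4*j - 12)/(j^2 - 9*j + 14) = (j + 6)/(j - 7)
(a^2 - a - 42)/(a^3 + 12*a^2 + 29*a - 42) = (a - 7)/(a^2 + 6*a - 7)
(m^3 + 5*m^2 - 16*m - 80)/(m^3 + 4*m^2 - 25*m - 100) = (m - 4)/(m - 5)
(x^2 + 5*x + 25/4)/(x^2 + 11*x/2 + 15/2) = (x + 5/2)/(x + 3)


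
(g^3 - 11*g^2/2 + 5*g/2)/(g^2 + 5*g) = (2*g^2 - 11*g + 5)/(2*(g + 5))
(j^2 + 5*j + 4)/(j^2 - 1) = (j + 4)/(j - 1)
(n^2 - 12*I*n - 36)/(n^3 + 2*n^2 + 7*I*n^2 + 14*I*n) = (n^2 - 12*I*n - 36)/(n*(n^2 + n*(2 + 7*I) + 14*I))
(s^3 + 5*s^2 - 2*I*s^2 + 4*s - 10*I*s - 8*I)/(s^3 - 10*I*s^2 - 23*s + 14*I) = (s^2 + 5*s + 4)/(s^2 - 8*I*s - 7)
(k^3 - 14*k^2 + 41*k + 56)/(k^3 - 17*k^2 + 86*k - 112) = (k + 1)/(k - 2)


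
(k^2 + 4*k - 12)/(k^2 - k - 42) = (k - 2)/(k - 7)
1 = 1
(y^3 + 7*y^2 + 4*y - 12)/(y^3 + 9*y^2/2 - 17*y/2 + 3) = 2*(y + 2)/(2*y - 1)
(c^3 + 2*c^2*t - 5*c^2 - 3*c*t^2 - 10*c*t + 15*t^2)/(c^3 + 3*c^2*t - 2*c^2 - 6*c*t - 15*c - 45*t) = (c - t)/(c + 3)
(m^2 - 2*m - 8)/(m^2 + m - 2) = (m - 4)/(m - 1)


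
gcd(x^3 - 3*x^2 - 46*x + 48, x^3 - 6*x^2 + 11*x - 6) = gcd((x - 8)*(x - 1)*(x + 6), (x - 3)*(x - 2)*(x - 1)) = x - 1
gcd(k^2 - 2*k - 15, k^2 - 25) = k - 5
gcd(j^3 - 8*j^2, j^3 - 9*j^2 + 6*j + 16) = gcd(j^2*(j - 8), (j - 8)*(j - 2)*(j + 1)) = j - 8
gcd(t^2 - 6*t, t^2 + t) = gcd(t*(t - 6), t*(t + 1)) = t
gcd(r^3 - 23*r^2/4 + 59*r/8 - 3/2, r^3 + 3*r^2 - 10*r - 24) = 1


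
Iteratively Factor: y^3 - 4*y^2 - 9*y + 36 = (y + 3)*(y^2 - 7*y + 12) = (y - 3)*(y + 3)*(y - 4)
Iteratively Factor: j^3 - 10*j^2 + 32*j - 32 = (j - 2)*(j^2 - 8*j + 16) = (j - 4)*(j - 2)*(j - 4)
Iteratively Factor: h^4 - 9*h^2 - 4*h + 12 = (h + 2)*(h^3 - 2*h^2 - 5*h + 6) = (h - 1)*(h + 2)*(h^2 - h - 6) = (h - 1)*(h + 2)^2*(h - 3)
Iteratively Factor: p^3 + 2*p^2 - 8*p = (p - 2)*(p^2 + 4*p) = (p - 2)*(p + 4)*(p)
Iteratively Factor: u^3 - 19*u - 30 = (u + 3)*(u^2 - 3*u - 10) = (u - 5)*(u + 3)*(u + 2)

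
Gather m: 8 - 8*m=8 - 8*m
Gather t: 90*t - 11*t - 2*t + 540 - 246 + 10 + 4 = 77*t + 308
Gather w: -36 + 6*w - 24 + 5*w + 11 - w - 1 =10*w - 50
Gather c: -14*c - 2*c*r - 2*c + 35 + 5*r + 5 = c*(-2*r - 16) + 5*r + 40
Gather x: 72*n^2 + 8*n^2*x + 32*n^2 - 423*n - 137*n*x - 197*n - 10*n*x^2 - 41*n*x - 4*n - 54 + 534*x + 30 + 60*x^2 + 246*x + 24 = 104*n^2 - 624*n + x^2*(60 - 10*n) + x*(8*n^2 - 178*n + 780)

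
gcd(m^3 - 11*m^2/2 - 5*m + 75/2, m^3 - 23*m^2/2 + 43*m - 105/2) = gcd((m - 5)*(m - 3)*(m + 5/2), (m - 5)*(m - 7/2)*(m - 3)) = m^2 - 8*m + 15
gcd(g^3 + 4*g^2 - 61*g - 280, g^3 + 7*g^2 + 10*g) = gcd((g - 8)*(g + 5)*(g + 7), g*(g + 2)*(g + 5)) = g + 5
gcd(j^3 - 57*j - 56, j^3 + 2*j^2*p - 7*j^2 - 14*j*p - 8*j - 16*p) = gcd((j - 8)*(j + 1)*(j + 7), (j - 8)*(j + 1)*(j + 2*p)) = j^2 - 7*j - 8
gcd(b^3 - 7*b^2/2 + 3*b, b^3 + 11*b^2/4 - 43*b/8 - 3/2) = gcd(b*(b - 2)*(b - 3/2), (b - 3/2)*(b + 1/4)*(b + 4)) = b - 3/2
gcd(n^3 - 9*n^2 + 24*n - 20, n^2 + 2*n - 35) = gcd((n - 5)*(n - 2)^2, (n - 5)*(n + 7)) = n - 5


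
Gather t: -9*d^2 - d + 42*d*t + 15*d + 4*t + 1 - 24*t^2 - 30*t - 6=-9*d^2 + 14*d - 24*t^2 + t*(42*d - 26) - 5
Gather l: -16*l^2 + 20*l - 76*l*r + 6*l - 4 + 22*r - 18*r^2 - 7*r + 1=-16*l^2 + l*(26 - 76*r) - 18*r^2 + 15*r - 3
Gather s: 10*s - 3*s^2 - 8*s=-3*s^2 + 2*s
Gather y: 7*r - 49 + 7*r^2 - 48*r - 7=7*r^2 - 41*r - 56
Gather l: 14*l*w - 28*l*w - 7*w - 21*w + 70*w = -14*l*w + 42*w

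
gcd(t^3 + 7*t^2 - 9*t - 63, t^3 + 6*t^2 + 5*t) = 1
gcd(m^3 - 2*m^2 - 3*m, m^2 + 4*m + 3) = m + 1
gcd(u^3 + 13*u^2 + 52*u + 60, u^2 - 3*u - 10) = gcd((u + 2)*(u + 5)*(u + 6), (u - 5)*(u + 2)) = u + 2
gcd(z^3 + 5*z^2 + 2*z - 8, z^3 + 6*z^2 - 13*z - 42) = z + 2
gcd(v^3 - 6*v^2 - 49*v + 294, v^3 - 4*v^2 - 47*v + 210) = v^2 + v - 42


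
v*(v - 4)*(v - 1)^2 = v^4 - 6*v^3 + 9*v^2 - 4*v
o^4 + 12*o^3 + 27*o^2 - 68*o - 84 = (o - 2)*(o + 1)*(o + 6)*(o + 7)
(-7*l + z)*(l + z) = -7*l^2 - 6*l*z + z^2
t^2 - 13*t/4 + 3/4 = (t - 3)*(t - 1/4)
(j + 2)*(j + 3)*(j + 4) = j^3 + 9*j^2 + 26*j + 24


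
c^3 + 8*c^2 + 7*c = c*(c + 1)*(c + 7)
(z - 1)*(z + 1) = z^2 - 1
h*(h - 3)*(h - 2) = h^3 - 5*h^2 + 6*h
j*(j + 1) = j^2 + j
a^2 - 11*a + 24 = (a - 8)*(a - 3)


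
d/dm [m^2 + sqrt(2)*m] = 2*m + sqrt(2)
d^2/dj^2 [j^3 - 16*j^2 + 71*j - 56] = 6*j - 32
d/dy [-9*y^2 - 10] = -18*y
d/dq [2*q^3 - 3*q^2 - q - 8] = 6*q^2 - 6*q - 1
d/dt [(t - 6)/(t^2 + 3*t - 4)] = (-t^2 + 12*t + 14)/(t^4 + 6*t^3 + t^2 - 24*t + 16)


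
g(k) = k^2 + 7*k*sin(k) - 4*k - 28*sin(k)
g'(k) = 7*k*cos(k) + 2*k + 7*sin(k) - 28*cos(k) - 4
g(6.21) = 12.59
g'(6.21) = 23.34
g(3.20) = -2.23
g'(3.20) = 7.58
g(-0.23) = 7.72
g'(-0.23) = -34.89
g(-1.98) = 50.24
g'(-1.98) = 2.27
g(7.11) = 38.13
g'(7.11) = 30.11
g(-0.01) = 0.32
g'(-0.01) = -32.16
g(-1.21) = 40.43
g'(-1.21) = -25.84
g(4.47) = -1.09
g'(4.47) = -2.65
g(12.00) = 65.95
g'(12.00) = 63.50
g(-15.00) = 371.49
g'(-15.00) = 62.49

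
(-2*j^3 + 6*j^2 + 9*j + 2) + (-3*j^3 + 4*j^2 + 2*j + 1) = -5*j^3 + 10*j^2 + 11*j + 3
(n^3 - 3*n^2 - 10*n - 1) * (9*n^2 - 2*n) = 9*n^5 - 29*n^4 - 84*n^3 + 11*n^2 + 2*n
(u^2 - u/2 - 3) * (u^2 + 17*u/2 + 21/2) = u^4 + 8*u^3 + 13*u^2/4 - 123*u/4 - 63/2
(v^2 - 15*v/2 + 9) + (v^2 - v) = 2*v^2 - 17*v/2 + 9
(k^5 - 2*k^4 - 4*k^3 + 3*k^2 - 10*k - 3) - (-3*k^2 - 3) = k^5 - 2*k^4 - 4*k^3 + 6*k^2 - 10*k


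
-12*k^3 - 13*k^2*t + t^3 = (-4*k + t)*(k + t)*(3*k + t)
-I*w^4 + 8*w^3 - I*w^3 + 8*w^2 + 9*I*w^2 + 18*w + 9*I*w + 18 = (w - I)*(w + 3*I)*(w + 6*I)*(-I*w - I)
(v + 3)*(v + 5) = v^2 + 8*v + 15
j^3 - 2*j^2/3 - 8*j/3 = j*(j - 2)*(j + 4/3)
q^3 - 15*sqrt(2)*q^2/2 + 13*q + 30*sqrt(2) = (q - 6*sqrt(2))*(q - 5*sqrt(2)/2)*(q + sqrt(2))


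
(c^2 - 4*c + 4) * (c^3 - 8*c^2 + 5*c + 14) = c^5 - 12*c^4 + 41*c^3 - 38*c^2 - 36*c + 56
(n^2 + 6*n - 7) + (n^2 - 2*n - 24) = 2*n^2 + 4*n - 31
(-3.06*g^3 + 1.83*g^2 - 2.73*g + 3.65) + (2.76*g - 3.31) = -3.06*g^3 + 1.83*g^2 + 0.0299999999999998*g + 0.34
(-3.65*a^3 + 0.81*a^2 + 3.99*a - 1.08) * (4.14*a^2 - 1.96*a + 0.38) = -15.111*a^5 + 10.5074*a^4 + 13.544*a^3 - 11.9838*a^2 + 3.633*a - 0.4104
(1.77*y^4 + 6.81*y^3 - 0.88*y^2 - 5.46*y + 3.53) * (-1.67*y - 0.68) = -2.9559*y^5 - 12.5763*y^4 - 3.1612*y^3 + 9.7166*y^2 - 2.1823*y - 2.4004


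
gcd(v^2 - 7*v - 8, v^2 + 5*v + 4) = v + 1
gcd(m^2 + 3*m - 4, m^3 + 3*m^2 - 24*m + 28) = 1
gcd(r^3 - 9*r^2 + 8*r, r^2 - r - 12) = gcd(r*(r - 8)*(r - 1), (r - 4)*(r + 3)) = 1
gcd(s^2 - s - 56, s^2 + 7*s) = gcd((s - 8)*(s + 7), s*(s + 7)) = s + 7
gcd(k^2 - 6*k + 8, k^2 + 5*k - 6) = 1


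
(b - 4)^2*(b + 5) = b^3 - 3*b^2 - 24*b + 80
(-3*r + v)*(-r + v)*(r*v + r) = 3*r^3*v + 3*r^3 - 4*r^2*v^2 - 4*r^2*v + r*v^3 + r*v^2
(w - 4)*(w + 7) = w^2 + 3*w - 28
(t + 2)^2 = t^2 + 4*t + 4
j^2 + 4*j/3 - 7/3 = (j - 1)*(j + 7/3)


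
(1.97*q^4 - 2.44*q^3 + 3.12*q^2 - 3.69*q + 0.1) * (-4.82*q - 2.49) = -9.4954*q^5 + 6.8555*q^4 - 8.9628*q^3 + 10.017*q^2 + 8.7061*q - 0.249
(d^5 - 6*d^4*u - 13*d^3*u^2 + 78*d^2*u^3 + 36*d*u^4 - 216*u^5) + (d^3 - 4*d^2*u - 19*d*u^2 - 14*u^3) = d^5 - 6*d^4*u - 13*d^3*u^2 + d^3 + 78*d^2*u^3 - 4*d^2*u + 36*d*u^4 - 19*d*u^2 - 216*u^5 - 14*u^3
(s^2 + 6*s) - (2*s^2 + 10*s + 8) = -s^2 - 4*s - 8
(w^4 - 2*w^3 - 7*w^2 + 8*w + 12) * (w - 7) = w^5 - 9*w^4 + 7*w^3 + 57*w^2 - 44*w - 84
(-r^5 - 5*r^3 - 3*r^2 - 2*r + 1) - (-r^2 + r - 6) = -r^5 - 5*r^3 - 2*r^2 - 3*r + 7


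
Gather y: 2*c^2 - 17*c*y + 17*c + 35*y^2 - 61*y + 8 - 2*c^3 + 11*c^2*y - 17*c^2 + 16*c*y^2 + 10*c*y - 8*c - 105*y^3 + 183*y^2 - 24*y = -2*c^3 - 15*c^2 + 9*c - 105*y^3 + y^2*(16*c + 218) + y*(11*c^2 - 7*c - 85) + 8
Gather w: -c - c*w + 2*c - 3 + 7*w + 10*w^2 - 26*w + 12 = c + 10*w^2 + w*(-c - 19) + 9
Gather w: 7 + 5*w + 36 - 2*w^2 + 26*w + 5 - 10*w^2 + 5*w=-12*w^2 + 36*w + 48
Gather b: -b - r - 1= -b - r - 1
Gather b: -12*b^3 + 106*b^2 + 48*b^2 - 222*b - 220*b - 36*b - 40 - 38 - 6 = -12*b^3 + 154*b^2 - 478*b - 84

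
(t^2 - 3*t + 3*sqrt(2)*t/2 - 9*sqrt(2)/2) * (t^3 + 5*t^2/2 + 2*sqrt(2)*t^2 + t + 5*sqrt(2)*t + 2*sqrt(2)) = t^5 - t^4/2 + 7*sqrt(2)*t^4/2 - 7*sqrt(2)*t^3/4 - t^3/2 - 91*sqrt(2)*t^2/4 - 6*t^2 - 39*t - 21*sqrt(2)*t/2 - 18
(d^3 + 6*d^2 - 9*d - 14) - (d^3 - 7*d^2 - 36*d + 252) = 13*d^2 + 27*d - 266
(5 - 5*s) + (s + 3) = 8 - 4*s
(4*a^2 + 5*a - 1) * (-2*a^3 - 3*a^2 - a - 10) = -8*a^5 - 22*a^4 - 17*a^3 - 42*a^2 - 49*a + 10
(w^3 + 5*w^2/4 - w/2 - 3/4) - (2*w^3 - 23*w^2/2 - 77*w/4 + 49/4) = -w^3 + 51*w^2/4 + 75*w/4 - 13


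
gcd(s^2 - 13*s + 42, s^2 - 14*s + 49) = s - 7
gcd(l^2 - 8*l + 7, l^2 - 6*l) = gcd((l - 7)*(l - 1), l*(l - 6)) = 1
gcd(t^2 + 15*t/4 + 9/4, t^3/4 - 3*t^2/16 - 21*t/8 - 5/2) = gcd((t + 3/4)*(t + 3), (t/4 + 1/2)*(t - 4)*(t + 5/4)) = 1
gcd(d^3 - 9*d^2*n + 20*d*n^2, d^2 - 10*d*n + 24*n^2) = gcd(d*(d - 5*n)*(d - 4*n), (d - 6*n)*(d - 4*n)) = d - 4*n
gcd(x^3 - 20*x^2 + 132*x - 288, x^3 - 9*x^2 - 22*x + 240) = x^2 - 14*x + 48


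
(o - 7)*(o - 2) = o^2 - 9*o + 14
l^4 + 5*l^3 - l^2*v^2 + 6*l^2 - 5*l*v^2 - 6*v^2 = (l + 2)*(l + 3)*(l - v)*(l + v)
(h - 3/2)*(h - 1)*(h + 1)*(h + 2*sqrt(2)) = h^4 - 3*h^3/2 + 2*sqrt(2)*h^3 - 3*sqrt(2)*h^2 - h^2 - 2*sqrt(2)*h + 3*h/2 + 3*sqrt(2)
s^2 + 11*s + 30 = (s + 5)*(s + 6)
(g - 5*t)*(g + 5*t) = g^2 - 25*t^2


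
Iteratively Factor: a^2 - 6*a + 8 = (a - 2)*(a - 4)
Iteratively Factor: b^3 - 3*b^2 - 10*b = (b - 5)*(b^2 + 2*b) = (b - 5)*(b + 2)*(b)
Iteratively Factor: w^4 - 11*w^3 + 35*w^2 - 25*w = (w)*(w^3 - 11*w^2 + 35*w - 25) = w*(w - 5)*(w^2 - 6*w + 5) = w*(w - 5)*(w - 1)*(w - 5)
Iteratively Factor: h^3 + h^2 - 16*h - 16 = (h - 4)*(h^2 + 5*h + 4) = (h - 4)*(h + 1)*(h + 4)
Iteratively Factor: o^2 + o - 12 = (o + 4)*(o - 3)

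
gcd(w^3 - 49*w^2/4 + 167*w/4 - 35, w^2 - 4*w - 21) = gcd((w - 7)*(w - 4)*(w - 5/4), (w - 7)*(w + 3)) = w - 7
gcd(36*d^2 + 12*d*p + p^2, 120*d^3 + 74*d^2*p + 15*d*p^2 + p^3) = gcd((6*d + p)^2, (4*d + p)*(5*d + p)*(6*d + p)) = 6*d + p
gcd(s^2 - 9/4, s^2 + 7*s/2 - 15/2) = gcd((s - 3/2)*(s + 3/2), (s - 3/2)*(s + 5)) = s - 3/2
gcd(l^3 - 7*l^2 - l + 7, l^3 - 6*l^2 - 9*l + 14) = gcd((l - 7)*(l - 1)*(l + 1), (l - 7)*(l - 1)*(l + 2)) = l^2 - 8*l + 7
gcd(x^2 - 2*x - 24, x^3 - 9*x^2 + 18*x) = x - 6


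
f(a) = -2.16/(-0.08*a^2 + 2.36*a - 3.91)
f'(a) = -2.16*(0.16*a - 2.36)/(-0.08*a^2 + 2.36*a - 3.91)^2 = (5.0976 - 0.3456*a)/(0.08*a^2 - 2.36*a + 3.91)^2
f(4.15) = -0.48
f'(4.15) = 0.18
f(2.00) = -4.41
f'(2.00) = 18.35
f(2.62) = -1.25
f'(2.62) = 1.41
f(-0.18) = 0.50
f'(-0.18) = 0.27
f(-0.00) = 0.55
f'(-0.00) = 0.33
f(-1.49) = 0.28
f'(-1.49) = 0.10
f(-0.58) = 0.41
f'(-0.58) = 0.19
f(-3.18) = 0.18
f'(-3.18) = 0.04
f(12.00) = -0.17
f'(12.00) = 0.01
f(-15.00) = 0.04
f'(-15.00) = 0.00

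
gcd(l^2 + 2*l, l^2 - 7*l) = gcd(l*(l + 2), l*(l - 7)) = l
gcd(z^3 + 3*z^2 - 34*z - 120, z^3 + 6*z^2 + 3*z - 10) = z + 5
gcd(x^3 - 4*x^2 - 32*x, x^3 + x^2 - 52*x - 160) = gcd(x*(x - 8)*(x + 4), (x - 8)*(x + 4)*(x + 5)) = x^2 - 4*x - 32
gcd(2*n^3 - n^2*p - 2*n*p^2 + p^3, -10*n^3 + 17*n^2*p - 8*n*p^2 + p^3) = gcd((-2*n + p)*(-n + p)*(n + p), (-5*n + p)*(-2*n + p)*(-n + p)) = 2*n^2 - 3*n*p + p^2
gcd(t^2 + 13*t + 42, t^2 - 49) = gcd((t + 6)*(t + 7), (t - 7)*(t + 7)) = t + 7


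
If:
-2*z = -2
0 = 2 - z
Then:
No Solution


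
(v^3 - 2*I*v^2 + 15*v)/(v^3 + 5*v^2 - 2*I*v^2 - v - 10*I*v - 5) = v*(v^2 - 2*I*v + 15)/(v^3 + v^2*(5 - 2*I) - v*(1 + 10*I) - 5)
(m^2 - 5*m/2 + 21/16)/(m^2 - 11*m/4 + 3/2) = (m - 7/4)/(m - 2)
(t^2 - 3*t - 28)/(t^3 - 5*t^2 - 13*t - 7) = (t + 4)/(t^2 + 2*t + 1)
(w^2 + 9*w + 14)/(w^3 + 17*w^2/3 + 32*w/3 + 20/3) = 3*(w + 7)/(3*w^2 + 11*w + 10)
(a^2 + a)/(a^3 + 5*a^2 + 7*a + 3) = a/(a^2 + 4*a + 3)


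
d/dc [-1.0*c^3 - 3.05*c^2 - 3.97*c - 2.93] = -3.0*c^2 - 6.1*c - 3.97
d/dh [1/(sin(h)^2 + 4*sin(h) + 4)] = -2*cos(h)/(sin(h) + 2)^3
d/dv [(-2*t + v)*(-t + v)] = -3*t + 2*v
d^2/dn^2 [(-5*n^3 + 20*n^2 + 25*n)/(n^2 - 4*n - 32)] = 270*(-n^3 - 96*n + 128)/(n^6 - 12*n^5 - 48*n^4 + 704*n^3 + 1536*n^2 - 12288*n - 32768)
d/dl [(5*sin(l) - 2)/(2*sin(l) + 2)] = 7*cos(l)/(2*(sin(l) + 1)^2)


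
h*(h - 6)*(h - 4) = h^3 - 10*h^2 + 24*h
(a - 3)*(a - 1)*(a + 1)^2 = a^4 - 2*a^3 - 4*a^2 + 2*a + 3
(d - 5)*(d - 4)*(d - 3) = d^3 - 12*d^2 + 47*d - 60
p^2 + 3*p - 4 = (p - 1)*(p + 4)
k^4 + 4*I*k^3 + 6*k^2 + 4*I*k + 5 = (k - I)^2*(k + I)*(k + 5*I)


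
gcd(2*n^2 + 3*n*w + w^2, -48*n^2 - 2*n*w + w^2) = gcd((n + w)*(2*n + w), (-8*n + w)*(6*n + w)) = 1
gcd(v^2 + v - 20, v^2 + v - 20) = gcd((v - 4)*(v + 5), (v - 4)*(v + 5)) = v^2 + v - 20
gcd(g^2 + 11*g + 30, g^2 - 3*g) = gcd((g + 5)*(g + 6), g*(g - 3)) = 1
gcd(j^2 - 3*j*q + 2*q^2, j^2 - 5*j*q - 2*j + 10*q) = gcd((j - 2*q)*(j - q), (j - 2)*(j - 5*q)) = 1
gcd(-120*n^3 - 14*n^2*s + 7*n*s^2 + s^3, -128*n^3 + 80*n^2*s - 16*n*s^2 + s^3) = -4*n + s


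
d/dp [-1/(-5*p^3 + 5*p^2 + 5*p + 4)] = 5*(-3*p^2 + 2*p + 1)/(-5*p^3 + 5*p^2 + 5*p + 4)^2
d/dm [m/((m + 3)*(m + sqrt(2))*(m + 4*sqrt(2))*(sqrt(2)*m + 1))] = (-3*sqrt(2)*m^4 - 22*m^3 - 6*sqrt(2)*m^3 - 33*m^2 - 13*sqrt(2)*m^2 + 24)/(2*m^8 + 12*m^7 + 22*sqrt(2)*m^7 + 132*sqrt(2)*m^6 + 191*m^6 + 500*sqrt(2)*m^5 + 1038*m^5 + 2071*m^4 + 1812*sqrt(2)*m^4 + 3084*m^3 + 2926*sqrt(2)*m^3 + 1248*sqrt(2)*m^2 + 4690*m^2 + 384*m + 1872*sqrt(2)*m + 576)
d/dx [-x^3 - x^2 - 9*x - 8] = -3*x^2 - 2*x - 9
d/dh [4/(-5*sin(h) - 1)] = 20*cos(h)/(5*sin(h) + 1)^2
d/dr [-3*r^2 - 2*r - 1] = -6*r - 2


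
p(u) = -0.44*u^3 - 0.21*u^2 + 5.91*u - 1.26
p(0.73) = 2.77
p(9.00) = -285.84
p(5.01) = -32.25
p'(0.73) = 4.90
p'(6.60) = -54.36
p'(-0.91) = 5.20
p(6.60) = -97.90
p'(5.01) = -29.33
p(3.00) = 2.70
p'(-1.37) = 4.01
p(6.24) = -79.47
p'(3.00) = -7.23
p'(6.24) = -48.11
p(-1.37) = -8.62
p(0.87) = 3.43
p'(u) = -1.32*u^2 - 0.42*u + 5.91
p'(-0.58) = 5.71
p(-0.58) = -4.67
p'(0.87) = 4.55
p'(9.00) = -104.79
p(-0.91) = -6.48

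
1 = 1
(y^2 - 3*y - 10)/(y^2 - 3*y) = (y^2 - 3*y - 10)/(y*(y - 3))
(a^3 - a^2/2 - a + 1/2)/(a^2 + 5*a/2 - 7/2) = (2*a^2 + a - 1)/(2*a + 7)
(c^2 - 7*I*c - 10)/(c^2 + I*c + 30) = (c - 2*I)/(c + 6*I)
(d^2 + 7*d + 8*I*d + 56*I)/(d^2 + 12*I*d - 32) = (d + 7)/(d + 4*I)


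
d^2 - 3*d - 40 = (d - 8)*(d + 5)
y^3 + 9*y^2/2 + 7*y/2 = y*(y + 1)*(y + 7/2)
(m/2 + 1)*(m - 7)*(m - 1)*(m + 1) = m^4/2 - 5*m^3/2 - 15*m^2/2 + 5*m/2 + 7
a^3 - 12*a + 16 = (a - 2)^2*(a + 4)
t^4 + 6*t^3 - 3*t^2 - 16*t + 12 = (t - 1)^2*(t + 2)*(t + 6)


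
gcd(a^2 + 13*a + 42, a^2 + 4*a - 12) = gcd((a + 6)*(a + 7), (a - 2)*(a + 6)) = a + 6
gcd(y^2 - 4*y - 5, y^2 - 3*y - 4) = y + 1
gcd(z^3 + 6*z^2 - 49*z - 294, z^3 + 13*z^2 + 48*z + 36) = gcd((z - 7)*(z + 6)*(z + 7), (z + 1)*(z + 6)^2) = z + 6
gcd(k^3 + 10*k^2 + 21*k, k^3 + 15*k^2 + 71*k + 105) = k^2 + 10*k + 21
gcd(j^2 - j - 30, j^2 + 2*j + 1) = 1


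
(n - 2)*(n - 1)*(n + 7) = n^3 + 4*n^2 - 19*n + 14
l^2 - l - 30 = (l - 6)*(l + 5)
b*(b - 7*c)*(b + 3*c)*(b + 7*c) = b^4 + 3*b^3*c - 49*b^2*c^2 - 147*b*c^3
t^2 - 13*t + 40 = (t - 8)*(t - 5)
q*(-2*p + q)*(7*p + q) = -14*p^2*q + 5*p*q^2 + q^3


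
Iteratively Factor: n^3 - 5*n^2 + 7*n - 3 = (n - 1)*(n^2 - 4*n + 3) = (n - 1)^2*(n - 3)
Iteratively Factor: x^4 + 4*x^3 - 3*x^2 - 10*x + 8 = (x - 1)*(x^3 + 5*x^2 + 2*x - 8) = (x - 1)*(x + 4)*(x^2 + x - 2) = (x - 1)^2*(x + 4)*(x + 2)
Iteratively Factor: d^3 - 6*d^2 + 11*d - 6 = (d - 3)*(d^2 - 3*d + 2) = (d - 3)*(d - 2)*(d - 1)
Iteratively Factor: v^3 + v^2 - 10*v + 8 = (v - 2)*(v^2 + 3*v - 4) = (v - 2)*(v - 1)*(v + 4)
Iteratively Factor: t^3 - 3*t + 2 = (t + 2)*(t^2 - 2*t + 1) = (t - 1)*(t + 2)*(t - 1)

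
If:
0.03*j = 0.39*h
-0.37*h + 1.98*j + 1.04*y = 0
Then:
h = -0.0409932991722507*y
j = -0.532912889239259*y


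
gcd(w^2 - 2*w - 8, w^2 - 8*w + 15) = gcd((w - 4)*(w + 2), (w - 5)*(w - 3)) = 1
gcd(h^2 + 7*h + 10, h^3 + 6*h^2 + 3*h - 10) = h^2 + 7*h + 10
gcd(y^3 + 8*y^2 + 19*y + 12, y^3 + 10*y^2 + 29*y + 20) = y^2 + 5*y + 4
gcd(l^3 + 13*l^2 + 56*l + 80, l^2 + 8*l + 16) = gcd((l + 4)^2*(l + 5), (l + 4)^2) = l^2 + 8*l + 16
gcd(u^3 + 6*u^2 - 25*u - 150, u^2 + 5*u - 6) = u + 6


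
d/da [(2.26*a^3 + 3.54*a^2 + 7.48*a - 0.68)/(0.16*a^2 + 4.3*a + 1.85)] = (0.3616*a^4 + 19.436*a^3 + 26.5682*a^2 + 13.3156*a + 16.762)/(0.0256*a^4 + 1.376*a^3 + 19.082*a^2 + 15.91*a + 3.4225)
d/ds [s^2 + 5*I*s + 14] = 2*s + 5*I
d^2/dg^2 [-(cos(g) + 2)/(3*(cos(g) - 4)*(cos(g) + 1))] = ((1 - cos(2*g))^2/4 + 79*cos(g)/2 - 2*cos(2*g) + 5*cos(3*g)/2 - 31)/(3*(cos(g) - 4)^3*(cos(g) + 1)^2)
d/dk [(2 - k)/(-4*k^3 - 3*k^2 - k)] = (-8*k^3 + 21*k^2 + 12*k + 2)/(k^2*(16*k^4 + 24*k^3 + 17*k^2 + 6*k + 1))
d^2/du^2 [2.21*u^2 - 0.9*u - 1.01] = 4.42000000000000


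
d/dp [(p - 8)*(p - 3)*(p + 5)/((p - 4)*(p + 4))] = (p^4 - 17*p^2 - 48*p + 496)/(p^4 - 32*p^2 + 256)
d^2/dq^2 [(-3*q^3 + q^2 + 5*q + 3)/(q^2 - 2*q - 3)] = 4*q*(-7*q^2 - 18*q - 27)/(q^6 - 6*q^5 + 3*q^4 + 28*q^3 - 9*q^2 - 54*q - 27)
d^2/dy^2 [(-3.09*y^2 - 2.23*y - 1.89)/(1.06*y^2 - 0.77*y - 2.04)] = (-3.5527136788005e-15*y^4 - 10.055372*y^3 - 52.83252*y^2 - 19.677204*y - 29.127954)/(1.191016*y^6 - 2.595516*y^5 - 4.99101*y^4 + 9.533755*y^3 + 9.60534*y^2 - 9.613296*y - 8.489664)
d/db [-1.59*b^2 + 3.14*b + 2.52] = 3.14 - 3.18*b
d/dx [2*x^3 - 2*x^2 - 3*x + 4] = 6*x^2 - 4*x - 3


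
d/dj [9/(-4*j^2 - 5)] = 72*j/(4*j^2 + 5)^2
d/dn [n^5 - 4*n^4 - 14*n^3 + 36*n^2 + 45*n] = 5*n^4 - 16*n^3 - 42*n^2 + 72*n + 45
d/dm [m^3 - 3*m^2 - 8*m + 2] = 3*m^2 - 6*m - 8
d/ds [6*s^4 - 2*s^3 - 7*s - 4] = 24*s^3 - 6*s^2 - 7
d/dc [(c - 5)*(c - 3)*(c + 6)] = 3*c^2 - 4*c - 33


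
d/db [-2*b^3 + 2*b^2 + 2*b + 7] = -6*b^2 + 4*b + 2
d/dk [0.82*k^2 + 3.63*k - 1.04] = 1.64*k + 3.63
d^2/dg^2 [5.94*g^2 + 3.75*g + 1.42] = 11.8800000000000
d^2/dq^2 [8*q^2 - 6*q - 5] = 16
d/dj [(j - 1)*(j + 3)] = 2*j + 2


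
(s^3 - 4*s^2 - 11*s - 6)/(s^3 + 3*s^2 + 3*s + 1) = (s - 6)/(s + 1)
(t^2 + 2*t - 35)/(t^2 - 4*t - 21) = (-t^2 - 2*t + 35)/(-t^2 + 4*t + 21)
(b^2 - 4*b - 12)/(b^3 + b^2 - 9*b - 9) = (b^2 - 4*b - 12)/(b^3 + b^2 - 9*b - 9)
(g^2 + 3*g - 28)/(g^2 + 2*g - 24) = (g + 7)/(g + 6)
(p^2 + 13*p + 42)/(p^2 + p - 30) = (p + 7)/(p - 5)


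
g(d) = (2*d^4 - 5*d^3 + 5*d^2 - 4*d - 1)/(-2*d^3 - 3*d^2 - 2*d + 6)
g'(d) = (6*d^2 + 6*d + 2)*(2*d^4 - 5*d^3 + 5*d^2 - 4*d - 1)/(-2*d^3 - 3*d^2 - 2*d + 6)^2 + (8*d^3 - 15*d^2 + 10*d - 4)/(-2*d^3 - 3*d^2 - 2*d + 6) = (-4*d^6 - 12*d^5 + 13*d^4 + 52*d^3 - 118*d^2 + 54*d - 26)/(4*d^6 + 12*d^5 + 17*d^4 - 12*d^3 - 32*d^2 - 24*d + 36)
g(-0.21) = 0.02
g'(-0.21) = -1.08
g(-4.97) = 10.55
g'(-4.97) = -0.73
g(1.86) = -0.03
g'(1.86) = -0.63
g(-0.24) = 0.05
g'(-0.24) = -1.16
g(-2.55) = 8.45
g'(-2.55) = -1.71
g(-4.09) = 9.92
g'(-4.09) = -0.70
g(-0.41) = 0.29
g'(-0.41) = -1.71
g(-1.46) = 4.59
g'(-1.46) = -5.46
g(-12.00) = 16.66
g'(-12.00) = -0.94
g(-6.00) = 11.33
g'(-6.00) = -0.79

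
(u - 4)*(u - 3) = u^2 - 7*u + 12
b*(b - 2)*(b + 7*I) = b^3 - 2*b^2 + 7*I*b^2 - 14*I*b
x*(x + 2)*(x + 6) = x^3 + 8*x^2 + 12*x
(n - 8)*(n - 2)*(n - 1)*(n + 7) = n^4 - 4*n^3 - 51*n^2 + 166*n - 112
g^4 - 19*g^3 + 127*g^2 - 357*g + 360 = (g - 8)*(g - 5)*(g - 3)^2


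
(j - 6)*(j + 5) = j^2 - j - 30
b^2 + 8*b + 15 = (b + 3)*(b + 5)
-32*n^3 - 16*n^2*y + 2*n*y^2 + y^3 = (-4*n + y)*(2*n + y)*(4*n + y)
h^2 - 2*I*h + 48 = (h - 8*I)*(h + 6*I)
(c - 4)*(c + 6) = c^2 + 2*c - 24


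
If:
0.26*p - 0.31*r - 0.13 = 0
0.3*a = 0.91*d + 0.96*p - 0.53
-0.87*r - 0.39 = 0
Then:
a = 3.03333333333333*d - 1.87701149425287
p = -0.03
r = -0.45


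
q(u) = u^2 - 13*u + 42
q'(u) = 2*u - 13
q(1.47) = 25.05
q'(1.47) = -10.06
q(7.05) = 0.05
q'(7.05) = 1.10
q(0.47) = 36.11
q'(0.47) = -12.06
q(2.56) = 15.27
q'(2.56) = -7.88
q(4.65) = 3.17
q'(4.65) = -3.70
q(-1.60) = 65.36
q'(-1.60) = -16.20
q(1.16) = 28.27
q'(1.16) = -10.68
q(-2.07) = 73.19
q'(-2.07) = -17.14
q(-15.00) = 462.00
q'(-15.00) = -43.00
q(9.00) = 6.00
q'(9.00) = 5.00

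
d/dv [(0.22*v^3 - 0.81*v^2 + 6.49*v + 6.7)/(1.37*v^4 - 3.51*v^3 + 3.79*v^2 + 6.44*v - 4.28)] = (-0.3014*v^6 + 2.2194*v^5 - 28.6832*v^4 + 11.6774*v^3 + 37.9127*v^2 - 43.8524*v - 70.9252)/(1.8769*v^8 - 9.6174*v^7 + 22.7047*v^6 - 8.9602*v^5 - 42.5719*v^4 + 78.8608*v^3 + 9.03120000000001*v^2 - 55.1264*v + 18.3184)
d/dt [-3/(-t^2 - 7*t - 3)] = 3*(-2*t - 7)/(t^2 + 7*t + 3)^2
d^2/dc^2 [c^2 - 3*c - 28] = 2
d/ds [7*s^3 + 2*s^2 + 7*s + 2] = 21*s^2 + 4*s + 7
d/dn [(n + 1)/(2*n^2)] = (-n - 2)/(2*n^3)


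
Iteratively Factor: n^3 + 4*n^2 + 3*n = (n + 1)*(n^2 + 3*n) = (n + 1)*(n + 3)*(n)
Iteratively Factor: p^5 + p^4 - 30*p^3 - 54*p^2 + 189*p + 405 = (p + 3)*(p^4 - 2*p^3 - 24*p^2 + 18*p + 135) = (p - 3)*(p + 3)*(p^3 + p^2 - 21*p - 45) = (p - 3)*(p + 3)^2*(p^2 - 2*p - 15) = (p - 5)*(p - 3)*(p + 3)^2*(p + 3)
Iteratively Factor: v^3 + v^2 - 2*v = (v - 1)*(v^2 + 2*v) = (v - 1)*(v + 2)*(v)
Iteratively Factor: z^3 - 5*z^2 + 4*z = (z - 4)*(z^2 - z) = z*(z - 4)*(z - 1)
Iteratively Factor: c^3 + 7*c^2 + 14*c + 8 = (c + 2)*(c^2 + 5*c + 4) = (c + 1)*(c + 2)*(c + 4)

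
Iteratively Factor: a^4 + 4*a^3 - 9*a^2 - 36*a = (a + 3)*(a^3 + a^2 - 12*a) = (a - 3)*(a + 3)*(a^2 + 4*a) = a*(a - 3)*(a + 3)*(a + 4)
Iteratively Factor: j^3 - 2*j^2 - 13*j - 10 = (j - 5)*(j^2 + 3*j + 2) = (j - 5)*(j + 1)*(j + 2)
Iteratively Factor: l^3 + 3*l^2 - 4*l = (l)*(l^2 + 3*l - 4) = l*(l - 1)*(l + 4)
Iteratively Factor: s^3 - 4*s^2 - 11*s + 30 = (s - 2)*(s^2 - 2*s - 15) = (s - 2)*(s + 3)*(s - 5)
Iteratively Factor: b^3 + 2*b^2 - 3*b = (b + 3)*(b^2 - b) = (b - 1)*(b + 3)*(b)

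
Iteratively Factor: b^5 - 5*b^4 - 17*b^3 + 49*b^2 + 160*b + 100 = (b - 5)*(b^4 - 17*b^2 - 36*b - 20) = (b - 5)^2*(b^3 + 5*b^2 + 8*b + 4) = (b - 5)^2*(b + 2)*(b^2 + 3*b + 2) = (b - 5)^2*(b + 2)^2*(b + 1)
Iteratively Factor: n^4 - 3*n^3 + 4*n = (n - 2)*(n^3 - n^2 - 2*n) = (n - 2)^2*(n^2 + n) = (n - 2)^2*(n + 1)*(n)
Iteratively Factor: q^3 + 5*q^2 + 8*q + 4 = (q + 1)*(q^2 + 4*q + 4) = (q + 1)*(q + 2)*(q + 2)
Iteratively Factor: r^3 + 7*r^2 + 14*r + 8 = (r + 4)*(r^2 + 3*r + 2) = (r + 1)*(r + 4)*(r + 2)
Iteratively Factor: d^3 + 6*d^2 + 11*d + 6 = (d + 1)*(d^2 + 5*d + 6) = (d + 1)*(d + 3)*(d + 2)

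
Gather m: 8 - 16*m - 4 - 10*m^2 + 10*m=-10*m^2 - 6*m + 4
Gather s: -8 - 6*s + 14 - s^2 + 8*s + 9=-s^2 + 2*s + 15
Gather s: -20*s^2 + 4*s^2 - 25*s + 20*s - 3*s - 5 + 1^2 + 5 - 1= -16*s^2 - 8*s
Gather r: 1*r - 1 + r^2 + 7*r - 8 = r^2 + 8*r - 9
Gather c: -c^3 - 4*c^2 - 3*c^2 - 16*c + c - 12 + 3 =-c^3 - 7*c^2 - 15*c - 9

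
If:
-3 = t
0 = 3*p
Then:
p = 0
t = -3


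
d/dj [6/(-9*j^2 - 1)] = 108*j/(9*j^2 + 1)^2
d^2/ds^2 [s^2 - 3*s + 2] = 2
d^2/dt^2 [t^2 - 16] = 2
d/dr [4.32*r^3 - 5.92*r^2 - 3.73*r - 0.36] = 12.96*r^2 - 11.84*r - 3.73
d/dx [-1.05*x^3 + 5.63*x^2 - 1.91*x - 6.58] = -3.15*x^2 + 11.26*x - 1.91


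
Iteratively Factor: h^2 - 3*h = (h)*(h - 3)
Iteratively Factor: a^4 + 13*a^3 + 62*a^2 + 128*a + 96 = (a + 2)*(a^3 + 11*a^2 + 40*a + 48) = (a + 2)*(a + 3)*(a^2 + 8*a + 16) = (a + 2)*(a + 3)*(a + 4)*(a + 4)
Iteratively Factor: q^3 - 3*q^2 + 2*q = (q - 2)*(q^2 - q) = q*(q - 2)*(q - 1)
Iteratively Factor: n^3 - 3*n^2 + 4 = (n - 2)*(n^2 - n - 2) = (n - 2)^2*(n + 1)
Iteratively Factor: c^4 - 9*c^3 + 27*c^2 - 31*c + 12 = (c - 3)*(c^3 - 6*c^2 + 9*c - 4) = (c - 3)*(c - 1)*(c^2 - 5*c + 4) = (c - 4)*(c - 3)*(c - 1)*(c - 1)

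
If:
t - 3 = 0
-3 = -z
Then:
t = 3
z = 3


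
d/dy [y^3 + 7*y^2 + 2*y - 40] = 3*y^2 + 14*y + 2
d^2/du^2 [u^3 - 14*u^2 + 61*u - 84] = 6*u - 28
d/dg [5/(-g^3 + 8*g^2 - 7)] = 5*g*(3*g - 16)/(g^3 - 8*g^2 + 7)^2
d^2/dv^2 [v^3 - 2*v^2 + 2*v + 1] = 6*v - 4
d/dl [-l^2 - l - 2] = -2*l - 1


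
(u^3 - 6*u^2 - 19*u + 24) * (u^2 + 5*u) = u^5 - u^4 - 49*u^3 - 71*u^2 + 120*u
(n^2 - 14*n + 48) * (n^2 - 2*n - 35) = n^4 - 16*n^3 + 41*n^2 + 394*n - 1680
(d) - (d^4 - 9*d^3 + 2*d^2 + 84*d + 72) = -d^4 + 9*d^3 - 2*d^2 - 83*d - 72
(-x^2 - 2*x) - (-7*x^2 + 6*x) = 6*x^2 - 8*x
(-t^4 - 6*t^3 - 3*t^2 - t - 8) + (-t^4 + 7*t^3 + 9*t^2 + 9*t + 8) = -2*t^4 + t^3 + 6*t^2 + 8*t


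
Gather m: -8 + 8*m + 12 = 8*m + 4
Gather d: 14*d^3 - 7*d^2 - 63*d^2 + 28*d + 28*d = 14*d^3 - 70*d^2 + 56*d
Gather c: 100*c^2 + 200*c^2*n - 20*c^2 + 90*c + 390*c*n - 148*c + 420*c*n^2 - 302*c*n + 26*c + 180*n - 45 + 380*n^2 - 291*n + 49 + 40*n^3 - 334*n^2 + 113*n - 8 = c^2*(200*n + 80) + c*(420*n^2 + 88*n - 32) + 40*n^3 + 46*n^2 + 2*n - 4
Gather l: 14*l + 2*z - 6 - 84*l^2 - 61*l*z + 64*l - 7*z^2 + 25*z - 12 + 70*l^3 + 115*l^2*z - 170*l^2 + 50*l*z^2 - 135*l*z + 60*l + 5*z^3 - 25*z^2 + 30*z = 70*l^3 + l^2*(115*z - 254) + l*(50*z^2 - 196*z + 138) + 5*z^3 - 32*z^2 + 57*z - 18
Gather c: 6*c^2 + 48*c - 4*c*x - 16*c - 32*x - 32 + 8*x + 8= 6*c^2 + c*(32 - 4*x) - 24*x - 24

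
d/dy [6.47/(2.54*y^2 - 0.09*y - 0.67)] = (0.5823 - 32.8676*y)/(-2.54*y^2 + 0.09*y + 0.67)^2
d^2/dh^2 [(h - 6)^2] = 2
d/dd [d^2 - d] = 2*d - 1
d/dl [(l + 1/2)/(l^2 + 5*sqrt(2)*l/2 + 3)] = (4*l^2 + 10*sqrt(2)*l - (2*l + 1)*(4*l + 5*sqrt(2)) + 12)/(2*l^2 + 5*sqrt(2)*l + 6)^2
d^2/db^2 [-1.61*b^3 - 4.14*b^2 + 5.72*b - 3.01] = -9.66*b - 8.28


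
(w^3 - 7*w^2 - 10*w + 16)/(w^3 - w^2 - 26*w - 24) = (-w^3 + 7*w^2 + 10*w - 16)/(-w^3 + w^2 + 26*w + 24)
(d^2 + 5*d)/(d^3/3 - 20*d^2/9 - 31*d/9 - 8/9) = 9*d*(d + 5)/(3*d^3 - 20*d^2 - 31*d - 8)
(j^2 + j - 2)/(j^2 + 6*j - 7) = (j + 2)/(j + 7)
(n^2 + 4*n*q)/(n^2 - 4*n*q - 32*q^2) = n/(n - 8*q)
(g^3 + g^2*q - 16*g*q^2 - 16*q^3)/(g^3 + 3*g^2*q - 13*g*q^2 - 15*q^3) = (-g^2 + 16*q^2)/(-g^2 - 2*g*q + 15*q^2)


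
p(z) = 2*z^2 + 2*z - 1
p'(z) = 4*z + 2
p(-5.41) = 46.72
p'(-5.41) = -19.64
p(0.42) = 0.19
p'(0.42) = 3.68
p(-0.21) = -1.33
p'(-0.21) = 1.16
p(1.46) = 6.18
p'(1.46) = 7.84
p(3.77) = 34.97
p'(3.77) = 17.08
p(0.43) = 0.23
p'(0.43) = 3.72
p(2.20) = 13.08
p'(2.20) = 10.80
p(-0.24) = -1.36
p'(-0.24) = 1.04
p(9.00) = 179.00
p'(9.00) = 38.00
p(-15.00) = 419.00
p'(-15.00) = -58.00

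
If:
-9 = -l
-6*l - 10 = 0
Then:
No Solution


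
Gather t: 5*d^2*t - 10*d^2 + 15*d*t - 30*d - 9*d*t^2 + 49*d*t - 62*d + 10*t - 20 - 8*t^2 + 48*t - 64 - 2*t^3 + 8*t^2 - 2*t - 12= -10*d^2 - 9*d*t^2 - 92*d - 2*t^3 + t*(5*d^2 + 64*d + 56) - 96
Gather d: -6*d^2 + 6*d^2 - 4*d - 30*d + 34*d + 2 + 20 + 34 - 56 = 0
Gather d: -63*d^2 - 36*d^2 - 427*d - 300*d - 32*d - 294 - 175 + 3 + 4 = -99*d^2 - 759*d - 462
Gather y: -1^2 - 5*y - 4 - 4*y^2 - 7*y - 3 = -4*y^2 - 12*y - 8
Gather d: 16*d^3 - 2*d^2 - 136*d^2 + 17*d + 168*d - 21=16*d^3 - 138*d^2 + 185*d - 21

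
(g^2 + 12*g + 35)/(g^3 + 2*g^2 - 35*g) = (g + 5)/(g*(g - 5))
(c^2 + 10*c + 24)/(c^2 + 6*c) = (c + 4)/c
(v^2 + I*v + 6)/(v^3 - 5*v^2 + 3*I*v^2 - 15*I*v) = (v - 2*I)/(v*(v - 5))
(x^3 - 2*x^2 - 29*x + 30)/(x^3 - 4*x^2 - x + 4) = (x^2 - x - 30)/(x^2 - 3*x - 4)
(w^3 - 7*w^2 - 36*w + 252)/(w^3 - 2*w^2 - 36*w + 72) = (w - 7)/(w - 2)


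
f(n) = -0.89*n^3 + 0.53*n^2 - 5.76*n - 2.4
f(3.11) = -41.96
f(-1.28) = 7.71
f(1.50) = -12.85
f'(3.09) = -27.98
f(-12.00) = 1680.96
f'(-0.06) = -5.83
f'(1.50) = -10.18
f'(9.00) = -212.49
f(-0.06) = -2.05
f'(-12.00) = -402.96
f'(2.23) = -16.67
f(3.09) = -41.40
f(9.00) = -660.12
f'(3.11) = -28.29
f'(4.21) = -48.62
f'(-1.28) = -11.49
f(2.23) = -22.48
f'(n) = -2.67*n^2 + 1.06*n - 5.76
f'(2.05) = -14.81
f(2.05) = -19.65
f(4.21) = -83.67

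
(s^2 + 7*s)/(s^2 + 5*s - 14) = s/(s - 2)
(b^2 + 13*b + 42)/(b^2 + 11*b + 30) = (b + 7)/(b + 5)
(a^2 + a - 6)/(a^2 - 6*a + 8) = (a + 3)/(a - 4)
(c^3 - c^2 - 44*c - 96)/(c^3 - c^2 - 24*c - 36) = (c^2 - 4*c - 32)/(c^2 - 4*c - 12)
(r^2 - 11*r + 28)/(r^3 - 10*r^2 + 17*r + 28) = 1/(r + 1)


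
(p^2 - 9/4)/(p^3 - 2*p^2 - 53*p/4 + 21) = (2*p + 3)/(2*p^2 - p - 28)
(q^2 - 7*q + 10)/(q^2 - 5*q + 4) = (q^2 - 7*q + 10)/(q^2 - 5*q + 4)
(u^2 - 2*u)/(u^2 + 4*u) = (u - 2)/(u + 4)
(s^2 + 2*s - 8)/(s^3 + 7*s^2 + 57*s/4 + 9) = 4*(s - 2)/(4*s^2 + 12*s + 9)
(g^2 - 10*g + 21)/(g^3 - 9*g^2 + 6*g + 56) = (g - 3)/(g^2 - 2*g - 8)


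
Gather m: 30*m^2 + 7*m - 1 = 30*m^2 + 7*m - 1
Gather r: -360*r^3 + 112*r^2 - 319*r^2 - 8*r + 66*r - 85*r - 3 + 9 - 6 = -360*r^3 - 207*r^2 - 27*r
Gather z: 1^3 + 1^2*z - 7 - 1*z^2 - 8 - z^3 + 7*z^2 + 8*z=-z^3 + 6*z^2 + 9*z - 14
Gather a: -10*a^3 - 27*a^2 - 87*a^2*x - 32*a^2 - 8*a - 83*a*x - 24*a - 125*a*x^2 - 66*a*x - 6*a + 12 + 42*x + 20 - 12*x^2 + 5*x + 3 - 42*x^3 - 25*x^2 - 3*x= -10*a^3 + a^2*(-87*x - 59) + a*(-125*x^2 - 149*x - 38) - 42*x^3 - 37*x^2 + 44*x + 35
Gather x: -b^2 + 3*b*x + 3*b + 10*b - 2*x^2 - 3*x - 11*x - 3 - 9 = -b^2 + 13*b - 2*x^2 + x*(3*b - 14) - 12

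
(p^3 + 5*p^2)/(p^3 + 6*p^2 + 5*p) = p/(p + 1)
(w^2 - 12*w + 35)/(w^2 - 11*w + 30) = (w - 7)/(w - 6)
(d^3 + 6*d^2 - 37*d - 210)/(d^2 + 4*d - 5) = (d^2 + d - 42)/(d - 1)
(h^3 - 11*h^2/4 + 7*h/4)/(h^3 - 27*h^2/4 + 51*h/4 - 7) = h/(h - 4)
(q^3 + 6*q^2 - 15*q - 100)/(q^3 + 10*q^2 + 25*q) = (q - 4)/q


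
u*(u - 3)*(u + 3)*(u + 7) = u^4 + 7*u^3 - 9*u^2 - 63*u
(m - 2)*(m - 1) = m^2 - 3*m + 2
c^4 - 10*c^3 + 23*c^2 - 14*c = c*(c - 7)*(c - 2)*(c - 1)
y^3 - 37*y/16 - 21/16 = (y - 7/4)*(y + 3/4)*(y + 1)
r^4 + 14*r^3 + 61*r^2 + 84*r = r*(r + 3)*(r + 4)*(r + 7)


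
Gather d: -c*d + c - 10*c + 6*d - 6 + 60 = -9*c + d*(6 - c) + 54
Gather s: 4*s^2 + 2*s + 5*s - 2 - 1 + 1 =4*s^2 + 7*s - 2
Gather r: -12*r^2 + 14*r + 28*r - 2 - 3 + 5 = -12*r^2 + 42*r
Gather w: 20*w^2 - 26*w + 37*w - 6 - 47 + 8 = 20*w^2 + 11*w - 45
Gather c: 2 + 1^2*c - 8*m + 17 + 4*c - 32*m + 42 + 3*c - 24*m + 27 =8*c - 64*m + 88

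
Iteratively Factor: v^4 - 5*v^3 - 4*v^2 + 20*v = (v)*(v^3 - 5*v^2 - 4*v + 20) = v*(v + 2)*(v^2 - 7*v + 10) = v*(v - 2)*(v + 2)*(v - 5)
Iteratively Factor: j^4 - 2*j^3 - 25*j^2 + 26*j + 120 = (j + 4)*(j^3 - 6*j^2 - j + 30) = (j - 5)*(j + 4)*(j^2 - j - 6) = (j - 5)*(j - 3)*(j + 4)*(j + 2)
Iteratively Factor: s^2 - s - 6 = (s - 3)*(s + 2)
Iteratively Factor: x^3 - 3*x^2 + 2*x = (x)*(x^2 - 3*x + 2) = x*(x - 1)*(x - 2)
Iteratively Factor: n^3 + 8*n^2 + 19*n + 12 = (n + 3)*(n^2 + 5*n + 4) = (n + 1)*(n + 3)*(n + 4)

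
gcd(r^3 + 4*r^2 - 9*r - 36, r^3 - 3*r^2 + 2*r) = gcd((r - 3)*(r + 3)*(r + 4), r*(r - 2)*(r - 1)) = 1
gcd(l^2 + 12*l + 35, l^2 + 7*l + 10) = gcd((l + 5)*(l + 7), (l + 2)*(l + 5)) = l + 5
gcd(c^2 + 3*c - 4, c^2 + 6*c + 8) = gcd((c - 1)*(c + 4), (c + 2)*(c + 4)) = c + 4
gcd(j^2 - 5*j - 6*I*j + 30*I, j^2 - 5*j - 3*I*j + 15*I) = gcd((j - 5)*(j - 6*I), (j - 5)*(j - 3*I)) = j - 5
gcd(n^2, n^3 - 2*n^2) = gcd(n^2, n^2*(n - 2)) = n^2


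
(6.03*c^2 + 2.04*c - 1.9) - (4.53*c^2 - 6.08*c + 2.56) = 1.5*c^2 + 8.12*c - 4.46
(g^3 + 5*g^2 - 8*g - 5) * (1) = g^3 + 5*g^2 - 8*g - 5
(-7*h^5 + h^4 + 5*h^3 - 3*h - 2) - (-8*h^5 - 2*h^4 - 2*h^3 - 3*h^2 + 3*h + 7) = h^5 + 3*h^4 + 7*h^3 + 3*h^2 - 6*h - 9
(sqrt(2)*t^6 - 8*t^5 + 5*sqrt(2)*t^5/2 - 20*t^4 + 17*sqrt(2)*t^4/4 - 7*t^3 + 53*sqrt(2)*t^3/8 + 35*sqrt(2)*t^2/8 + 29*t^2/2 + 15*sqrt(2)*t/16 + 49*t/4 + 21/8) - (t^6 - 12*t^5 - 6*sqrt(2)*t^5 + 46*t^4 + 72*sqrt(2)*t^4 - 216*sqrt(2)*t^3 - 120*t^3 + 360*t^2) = -t^6 + sqrt(2)*t^6 + 4*t^5 + 17*sqrt(2)*t^5/2 - 271*sqrt(2)*t^4/4 - 66*t^4 + 113*t^3 + 1781*sqrt(2)*t^3/8 - 691*t^2/2 + 35*sqrt(2)*t^2/8 + 15*sqrt(2)*t/16 + 49*t/4 + 21/8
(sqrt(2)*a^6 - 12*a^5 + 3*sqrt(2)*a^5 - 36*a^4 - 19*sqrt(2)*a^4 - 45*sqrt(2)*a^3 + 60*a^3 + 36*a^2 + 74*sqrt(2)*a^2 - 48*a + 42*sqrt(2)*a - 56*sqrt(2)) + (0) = sqrt(2)*a^6 - 12*a^5 + 3*sqrt(2)*a^5 - 36*a^4 - 19*sqrt(2)*a^4 - 45*sqrt(2)*a^3 + 60*a^3 + 36*a^2 + 74*sqrt(2)*a^2 - 48*a + 42*sqrt(2)*a - 56*sqrt(2)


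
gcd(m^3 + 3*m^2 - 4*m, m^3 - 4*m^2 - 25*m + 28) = m^2 + 3*m - 4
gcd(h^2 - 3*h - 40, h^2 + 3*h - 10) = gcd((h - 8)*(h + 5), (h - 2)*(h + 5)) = h + 5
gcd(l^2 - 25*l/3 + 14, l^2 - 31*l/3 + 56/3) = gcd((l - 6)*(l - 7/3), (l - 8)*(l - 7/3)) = l - 7/3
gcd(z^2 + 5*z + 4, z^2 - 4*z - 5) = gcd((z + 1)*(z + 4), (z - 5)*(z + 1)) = z + 1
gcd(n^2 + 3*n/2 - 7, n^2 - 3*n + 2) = n - 2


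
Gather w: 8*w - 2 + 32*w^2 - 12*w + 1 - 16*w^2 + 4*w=16*w^2 - 1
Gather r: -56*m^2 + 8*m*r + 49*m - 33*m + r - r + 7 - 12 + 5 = -56*m^2 + 8*m*r + 16*m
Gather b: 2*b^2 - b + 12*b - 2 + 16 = 2*b^2 + 11*b + 14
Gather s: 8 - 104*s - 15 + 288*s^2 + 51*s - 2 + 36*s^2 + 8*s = 324*s^2 - 45*s - 9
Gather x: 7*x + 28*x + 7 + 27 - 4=35*x + 30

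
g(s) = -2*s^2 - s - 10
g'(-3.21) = 11.84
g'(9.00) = -37.00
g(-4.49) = -45.83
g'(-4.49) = 16.96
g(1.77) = -18.04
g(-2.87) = -23.60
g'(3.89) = -16.56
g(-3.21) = -27.40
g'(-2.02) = 7.08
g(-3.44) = -30.23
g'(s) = -4*s - 1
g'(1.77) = -8.08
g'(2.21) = -9.84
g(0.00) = -10.00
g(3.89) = -44.15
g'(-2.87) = 10.48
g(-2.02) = -16.14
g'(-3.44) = 12.76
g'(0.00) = -1.00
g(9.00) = -181.00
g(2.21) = -21.98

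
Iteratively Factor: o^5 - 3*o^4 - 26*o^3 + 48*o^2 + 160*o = (o)*(o^4 - 3*o^3 - 26*o^2 + 48*o + 160) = o*(o + 2)*(o^3 - 5*o^2 - 16*o + 80) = o*(o + 2)*(o + 4)*(o^2 - 9*o + 20) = o*(o - 5)*(o + 2)*(o + 4)*(o - 4)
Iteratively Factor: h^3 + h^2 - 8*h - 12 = (h + 2)*(h^2 - h - 6) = (h + 2)^2*(h - 3)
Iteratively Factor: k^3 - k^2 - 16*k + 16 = (k - 1)*(k^2 - 16) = (k - 1)*(k + 4)*(k - 4)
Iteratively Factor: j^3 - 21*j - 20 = (j + 4)*(j^2 - 4*j - 5) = (j + 1)*(j + 4)*(j - 5)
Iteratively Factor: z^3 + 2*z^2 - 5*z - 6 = (z - 2)*(z^2 + 4*z + 3) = (z - 2)*(z + 3)*(z + 1)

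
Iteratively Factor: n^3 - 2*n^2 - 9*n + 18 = (n + 3)*(n^2 - 5*n + 6) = (n - 3)*(n + 3)*(n - 2)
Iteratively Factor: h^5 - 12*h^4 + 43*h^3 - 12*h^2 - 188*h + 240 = (h - 4)*(h^4 - 8*h^3 + 11*h^2 + 32*h - 60) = (h - 5)*(h - 4)*(h^3 - 3*h^2 - 4*h + 12) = (h - 5)*(h - 4)*(h - 2)*(h^2 - h - 6) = (h - 5)*(h - 4)*(h - 3)*(h - 2)*(h + 2)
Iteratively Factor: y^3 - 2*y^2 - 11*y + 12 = (y - 4)*(y^2 + 2*y - 3) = (y - 4)*(y - 1)*(y + 3)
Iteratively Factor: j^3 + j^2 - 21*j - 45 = (j - 5)*(j^2 + 6*j + 9) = (j - 5)*(j + 3)*(j + 3)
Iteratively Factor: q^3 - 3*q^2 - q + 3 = (q - 3)*(q^2 - 1) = (q - 3)*(q + 1)*(q - 1)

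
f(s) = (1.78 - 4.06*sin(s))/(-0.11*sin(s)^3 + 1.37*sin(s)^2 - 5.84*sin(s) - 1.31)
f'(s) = (1.78 - 4.06*sin(s))*(0.33*sin(s)^2*cos(s) - 2.74*sin(s)*cos(s) + 5.84*cos(s))/(-0.11*sin(s)^3 + 1.37*sin(s)^2 - 5.84*sin(s) - 1.31)^2 - 4.06*cos(s)/(-0.11*sin(s)^3 + 1.37*sin(s)^2 - 5.84*sin(s) - 1.31)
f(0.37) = -0.10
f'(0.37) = 1.30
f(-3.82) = 0.17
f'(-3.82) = -0.58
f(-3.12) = -1.58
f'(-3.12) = -11.30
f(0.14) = -0.58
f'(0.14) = 3.41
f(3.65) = 2.01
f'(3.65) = -4.91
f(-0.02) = -1.56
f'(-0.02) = 11.12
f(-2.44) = 1.44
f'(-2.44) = -1.77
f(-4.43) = 0.37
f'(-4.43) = -0.13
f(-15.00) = 1.43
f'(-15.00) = -1.72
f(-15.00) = 1.43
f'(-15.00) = -1.72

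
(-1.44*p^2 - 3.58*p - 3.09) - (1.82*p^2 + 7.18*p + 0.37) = -3.26*p^2 - 10.76*p - 3.46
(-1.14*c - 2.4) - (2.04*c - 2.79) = 0.39 - 3.18*c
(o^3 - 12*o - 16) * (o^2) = o^5 - 12*o^3 - 16*o^2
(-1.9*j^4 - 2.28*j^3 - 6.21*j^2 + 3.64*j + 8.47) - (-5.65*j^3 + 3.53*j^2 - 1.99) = -1.9*j^4 + 3.37*j^3 - 9.74*j^2 + 3.64*j + 10.46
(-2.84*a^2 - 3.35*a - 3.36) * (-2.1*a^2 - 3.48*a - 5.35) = 5.964*a^4 + 16.9182*a^3 + 33.908*a^2 + 29.6153*a + 17.976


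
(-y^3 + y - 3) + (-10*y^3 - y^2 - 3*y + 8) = -11*y^3 - y^2 - 2*y + 5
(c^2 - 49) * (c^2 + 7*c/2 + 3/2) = c^4 + 7*c^3/2 - 95*c^2/2 - 343*c/2 - 147/2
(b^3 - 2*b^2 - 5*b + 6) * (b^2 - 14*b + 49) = b^5 - 16*b^4 + 72*b^3 - 22*b^2 - 329*b + 294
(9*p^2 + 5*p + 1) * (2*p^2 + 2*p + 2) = 18*p^4 + 28*p^3 + 30*p^2 + 12*p + 2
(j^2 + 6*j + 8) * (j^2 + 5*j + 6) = j^4 + 11*j^3 + 44*j^2 + 76*j + 48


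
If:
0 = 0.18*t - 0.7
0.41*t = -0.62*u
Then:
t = 3.89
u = -2.57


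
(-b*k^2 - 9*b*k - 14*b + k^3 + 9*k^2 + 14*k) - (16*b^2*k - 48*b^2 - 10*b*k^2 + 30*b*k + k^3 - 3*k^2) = -16*b^2*k + 48*b^2 + 9*b*k^2 - 39*b*k - 14*b + 12*k^2 + 14*k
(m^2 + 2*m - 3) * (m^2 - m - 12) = m^4 + m^3 - 17*m^2 - 21*m + 36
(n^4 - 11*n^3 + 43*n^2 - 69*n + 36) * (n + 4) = n^5 - 7*n^4 - n^3 + 103*n^2 - 240*n + 144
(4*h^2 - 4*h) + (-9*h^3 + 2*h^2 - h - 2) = -9*h^3 + 6*h^2 - 5*h - 2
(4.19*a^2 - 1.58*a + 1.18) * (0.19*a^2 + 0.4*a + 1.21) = 0.7961*a^4 + 1.3758*a^3 + 4.6621*a^2 - 1.4398*a + 1.4278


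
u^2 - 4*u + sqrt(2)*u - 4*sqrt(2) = (u - 4)*(u + sqrt(2))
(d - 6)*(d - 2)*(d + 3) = d^3 - 5*d^2 - 12*d + 36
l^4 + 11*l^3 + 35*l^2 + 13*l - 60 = (l - 1)*(l + 3)*(l + 4)*(l + 5)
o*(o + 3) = o^2 + 3*o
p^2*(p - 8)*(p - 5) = p^4 - 13*p^3 + 40*p^2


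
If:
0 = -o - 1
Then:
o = -1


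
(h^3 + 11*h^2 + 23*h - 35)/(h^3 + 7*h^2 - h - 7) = (h + 5)/(h + 1)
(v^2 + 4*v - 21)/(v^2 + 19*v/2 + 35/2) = 2*(v - 3)/(2*v + 5)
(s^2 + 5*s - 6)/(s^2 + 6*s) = (s - 1)/s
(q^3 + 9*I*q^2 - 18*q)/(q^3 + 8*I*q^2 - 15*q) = (q + 6*I)/(q + 5*I)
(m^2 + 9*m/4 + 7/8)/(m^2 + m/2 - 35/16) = 2*(2*m + 1)/(4*m - 5)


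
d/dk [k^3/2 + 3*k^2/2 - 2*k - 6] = 3*k^2/2 + 3*k - 2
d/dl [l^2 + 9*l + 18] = 2*l + 9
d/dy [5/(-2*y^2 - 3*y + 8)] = 5*(4*y + 3)/(2*y^2 + 3*y - 8)^2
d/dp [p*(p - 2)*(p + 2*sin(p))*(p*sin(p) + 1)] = p*(p - 2)*(p + 2*sin(p))*(p*cos(p) + sin(p)) + p*(p - 2)*(p*sin(p) + 1)*(2*cos(p) + 1) + p*(p + 2*sin(p))*(p*sin(p) + 1) + (p - 2)*(p + 2*sin(p))*(p*sin(p) + 1)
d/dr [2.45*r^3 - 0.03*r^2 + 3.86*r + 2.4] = 7.35*r^2 - 0.06*r + 3.86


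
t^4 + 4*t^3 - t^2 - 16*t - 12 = (t - 2)*(t + 1)*(t + 2)*(t + 3)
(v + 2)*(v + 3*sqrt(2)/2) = v^2 + 2*v + 3*sqrt(2)*v/2 + 3*sqrt(2)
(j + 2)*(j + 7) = j^2 + 9*j + 14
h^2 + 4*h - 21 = (h - 3)*(h + 7)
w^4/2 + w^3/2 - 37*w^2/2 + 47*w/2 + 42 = (w/2 + 1/2)*(w - 4)*(w - 3)*(w + 7)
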